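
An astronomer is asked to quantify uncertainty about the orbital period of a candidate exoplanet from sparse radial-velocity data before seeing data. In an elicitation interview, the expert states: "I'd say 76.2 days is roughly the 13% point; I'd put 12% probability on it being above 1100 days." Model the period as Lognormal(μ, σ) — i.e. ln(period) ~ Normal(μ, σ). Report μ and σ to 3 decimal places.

If T ~ Lognormal(μ,σ) then ln T ~ Normal(μ,σ), so the p-quantile of ln T is μ + z_p·σ.
ln(76.2) = 4.333 and ln(1100) = 7.003; z_{0.13} = -1.126, z_{0.88} = 1.175.
σ = (7.003 − 4.333)/(1.175 − (-1.126)) = 1.160.
μ = 4.333 − (-1.126)·1.160 = 5.640.

μ ≈ 5.640, σ ≈ 1.160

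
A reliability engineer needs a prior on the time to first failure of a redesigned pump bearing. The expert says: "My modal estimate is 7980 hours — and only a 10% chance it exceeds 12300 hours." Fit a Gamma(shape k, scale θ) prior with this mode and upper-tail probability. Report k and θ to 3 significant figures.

k ≈ 11, θ ≈ 800

Gamma(k,θ) with k>1 has mode (k−1)θ, so θ = 7980/(k−1).
Need P(X < 12300) = 0.9 with θ tied to k this way. Start at k = 2, θ = 7980: P(X<12300) ≈ 0.456.
Too low — raise k to concentrate. Iterating converges to k ≈ 11.
Then θ = 7980/(11−1) ≈ 800.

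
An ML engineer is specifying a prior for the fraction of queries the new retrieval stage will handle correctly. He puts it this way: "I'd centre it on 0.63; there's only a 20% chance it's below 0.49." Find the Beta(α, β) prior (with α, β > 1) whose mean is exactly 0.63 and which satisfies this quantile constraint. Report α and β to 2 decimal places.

With mean 0.63 fixed, write α = 0.63s, β = 0.37s where s = α+β.
Need P(θ < 0.49) = 0.2 under Beta(0.63s, 0.37s). Normal approximation: (q−m)/√(m(1−m)/s) ≈ z_{0.2} = -0.842, so s ≈ 0.63·0.37·(-0.842)²/(0.49−0.63)² = 8.4.
At s = 8.4: P(θ<0.49) ≈ 0.196. Adjusting to match 0.2 gives s ≈ 8.14.
So α = 0.63·8.14 ≈ 5.13, β = 0.37·8.14 ≈ 3.01.

α ≈ 5.13, β ≈ 3.01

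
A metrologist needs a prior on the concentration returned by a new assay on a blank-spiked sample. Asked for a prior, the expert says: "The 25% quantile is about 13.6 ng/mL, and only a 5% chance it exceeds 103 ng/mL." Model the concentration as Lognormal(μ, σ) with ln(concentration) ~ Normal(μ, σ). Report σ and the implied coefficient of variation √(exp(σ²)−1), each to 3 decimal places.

σ ≈ 0.873, CV ≈ 1.069

If T ~ Lognormal(μ,σ) then ln T ~ Normal(μ,σ), so the p-quantile of ln T is μ + z_p·σ.
ln(13.6) = 2.61 and ln(103) = 4.635; z_{0.25} = -0.6745, z_{0.95} = 1.645.
σ = (4.635 − 2.61)/(1.645 − (-0.6745)) = 0.873.
μ = 2.61 − (-0.6745)·0.873 = 3.199.
CV = √(exp(σ²)−1) = √(exp(0.7620)−1) = 1.069.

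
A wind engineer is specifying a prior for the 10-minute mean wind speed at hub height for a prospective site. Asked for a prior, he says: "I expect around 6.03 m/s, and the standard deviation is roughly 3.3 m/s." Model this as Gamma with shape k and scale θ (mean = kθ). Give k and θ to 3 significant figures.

k ≈ 3.34, θ ≈ 1.81

For Gamma(k, scale θ): mean = kθ, variance = kθ², so CV = 1/√k.
CV = SD/mean = 3.3/6.03 = 0.5473, hence k = 1/CV² = 3.34.
Then θ = mean/k = 6.03/3.34 = 1.81.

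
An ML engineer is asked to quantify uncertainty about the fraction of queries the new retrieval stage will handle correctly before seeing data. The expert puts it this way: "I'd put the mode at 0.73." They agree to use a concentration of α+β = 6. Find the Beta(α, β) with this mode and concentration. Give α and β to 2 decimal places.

α = 3.92, β = 2.08

For α,β > 1 the Beta mode is (α−1)/(α+β−2). With α+β = 6, the mode is (α−1)/4.
Set (α−1)/4 = 0.73 → α = 1 + 0.73·4 = 3.92.
β = 6 − α = 2.08.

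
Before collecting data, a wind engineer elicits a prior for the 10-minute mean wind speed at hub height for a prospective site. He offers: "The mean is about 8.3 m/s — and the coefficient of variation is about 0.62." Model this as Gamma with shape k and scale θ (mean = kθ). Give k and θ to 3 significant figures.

k ≈ 2.6, θ ≈ 3.19

For Gamma(k, scale θ): mean = kθ, variance = kθ², so CV = 1/√k.
CV = 0.62, hence k = 1/CV² = 2.6.
Then θ = mean/k = 8.3/2.6 = 3.19.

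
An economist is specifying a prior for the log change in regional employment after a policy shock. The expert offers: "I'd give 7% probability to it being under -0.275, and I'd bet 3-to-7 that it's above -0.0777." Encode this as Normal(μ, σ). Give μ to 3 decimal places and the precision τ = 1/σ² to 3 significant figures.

For Normal(μ,σ), the p-quantile is μ + z_p·σ. Here z_{0.07} = -1.476, z_{0.7} = 0.5244.
So -0.275 = μ − 1.476σ and -0.0777 = μ + 0.5244σ.
Subtracting: σ = (-0.0777 − -0.275)/(0.5244 − (-1.476)) = 0.099.
Then μ = -0.275 − (-1.476)·0.099 = -0.129.
Precision τ = 1/σ² = 1/0.09864² = 103.

μ = -0.129, τ = 103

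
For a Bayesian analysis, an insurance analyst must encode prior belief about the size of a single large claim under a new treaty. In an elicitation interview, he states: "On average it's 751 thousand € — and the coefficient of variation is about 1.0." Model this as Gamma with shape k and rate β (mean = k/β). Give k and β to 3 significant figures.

For Gamma(k, rate β): mean = k/β, variance = k/β², so CV = 1/√k.
CV = 1.0, hence k = 1/CV² = 1.
Then β = k/mean = 1/751 = 0.00133.

k ≈ 1, β ≈ 0.00133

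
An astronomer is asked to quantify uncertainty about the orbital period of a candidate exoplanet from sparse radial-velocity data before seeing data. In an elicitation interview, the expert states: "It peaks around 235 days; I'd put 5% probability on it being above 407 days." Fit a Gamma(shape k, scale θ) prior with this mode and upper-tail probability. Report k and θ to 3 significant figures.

k ≈ 10.3, θ ≈ 25.4

Gamma(k,θ) with k>1 has mode (k−1)θ, so θ = 235/(k−1).
Need P(X < 407) = 0.95 with θ tied to k this way. Start at k = 2, θ = 235: P(X<407) ≈ 0.517.
Too low — raise k to concentrate. Iterating converges to k ≈ 10.3.
Then θ = 235/(10.3−1) ≈ 25.4.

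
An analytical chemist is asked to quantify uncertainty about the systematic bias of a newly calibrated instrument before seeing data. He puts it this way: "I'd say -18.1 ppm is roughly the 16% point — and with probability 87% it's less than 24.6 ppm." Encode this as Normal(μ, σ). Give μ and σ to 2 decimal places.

The p-quantile of Normal(μ,σ) is μ + z_p·σ, with z_{0.16} = -0.9945 and z_{0.87} = 1.126.
Eliminate σ: μ = (z₂·x₁ − z₁·x₂)/(z₂ − z₁) = (1.126·-18.1 − (-0.9945)·24.6)/2.121 = 1.92.
Then σ = (x₂ − x₁)/(z₂ − z₁) = (24.6 − -18.1)/2.121 = 20.13.

μ = 1.92, σ = 20.13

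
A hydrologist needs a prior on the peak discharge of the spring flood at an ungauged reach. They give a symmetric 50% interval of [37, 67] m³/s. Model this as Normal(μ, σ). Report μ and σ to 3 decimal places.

μ = 52.000, σ = 22.239

A symmetric 50% interval runs μ ± z·σ with z = 0.6745.
Half-width = 15, so σ = 15/0.6745 = 22.239.
μ is the interval midpoint, 52.000.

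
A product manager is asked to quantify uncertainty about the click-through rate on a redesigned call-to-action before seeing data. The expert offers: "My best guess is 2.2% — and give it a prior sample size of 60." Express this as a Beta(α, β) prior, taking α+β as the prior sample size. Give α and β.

α = 1.32, β = 58.68

Under the effective-sample-size interpretation, Beta(α, β) has prior mean α/(α+β) and prior sample size α+β.
So α+β = 60 and α/(α+β) = 0.022, giving α = 0.022·60 = 1.32 and β = 60 − 1.32 = 58.68.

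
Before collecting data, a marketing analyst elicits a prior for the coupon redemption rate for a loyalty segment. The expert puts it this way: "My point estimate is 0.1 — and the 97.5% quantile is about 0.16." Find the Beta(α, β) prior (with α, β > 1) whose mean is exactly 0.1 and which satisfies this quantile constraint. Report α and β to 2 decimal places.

α ≈ 11.77, β ≈ 105.94

With mean 0.1 fixed, write α = 0.1s, β = 0.9s where s = α+β.
Need P(θ < 0.16) = 0.975 under Beta(0.1s, 0.9s). Normal approximation: (q−m)/√(m(1−m)/s) ≈ z_{0.975} = 1.96, so s ≈ 0.1·0.9·(1.96)²/(0.16−0.1)² = 96.0.
At s = 96.0: P(θ<0.16) ≈ 0.963. Adjusting to match 0.975 gives s ≈ 117.72.
So α = 0.1·117.72 ≈ 11.77, β = 0.9·117.72 ≈ 105.94.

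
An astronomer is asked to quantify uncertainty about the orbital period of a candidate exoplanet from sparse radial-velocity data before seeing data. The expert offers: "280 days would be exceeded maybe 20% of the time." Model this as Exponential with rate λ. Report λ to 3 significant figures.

λ ≈ 0.00575

P(T > 280.0) = e^(−λ·280.0) = 0.2, so λ = −ln(0.2)/280.0 = 0.00575.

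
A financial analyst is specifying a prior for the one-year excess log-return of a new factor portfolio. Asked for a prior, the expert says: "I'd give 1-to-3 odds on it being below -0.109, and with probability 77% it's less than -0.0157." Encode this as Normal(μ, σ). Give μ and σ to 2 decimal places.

μ = -0.06, σ = 0.07

For Normal(μ,σ), the p-quantile is μ + z_p·σ. Here z_{0.25} = -0.6745, z_{0.77} = 0.7388.
So -0.109 = μ − 0.6745σ and -0.0157 = μ + 0.7388σ.
Subtracting: σ = (-0.0157 − -0.109)/(0.7388 − (-0.6745)) = 0.07.
Then μ = -0.109 − (-0.6745)·0.07 = -0.06.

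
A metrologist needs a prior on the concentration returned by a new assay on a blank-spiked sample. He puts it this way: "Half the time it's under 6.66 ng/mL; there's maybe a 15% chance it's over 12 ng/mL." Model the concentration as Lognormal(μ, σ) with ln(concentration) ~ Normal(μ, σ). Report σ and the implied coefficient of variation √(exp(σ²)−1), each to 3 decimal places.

If T ~ Lognormal(μ,σ) then ln T ~ Normal(μ,σ), so the p-quantile of ln T is μ + z_p·σ.
ln(6.66) = 1.896 and ln(12) = 2.485; z_{0.5} = 0, z_{0.85} = 1.036.
σ = (2.485 − 1.896)/(1.036 − (0)) = 0.568.
μ = 1.896 − (0)·0.568 = 1.896.
CV = √(exp(σ²)−1) = √(exp(0.3227)−1) = 0.617.

σ ≈ 0.568, CV ≈ 0.617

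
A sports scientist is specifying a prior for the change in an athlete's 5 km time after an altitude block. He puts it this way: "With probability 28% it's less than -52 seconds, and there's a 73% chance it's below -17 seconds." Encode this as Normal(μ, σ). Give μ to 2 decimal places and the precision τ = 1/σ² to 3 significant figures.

μ = -34.94, τ = 0.00117

The p-quantile of Normal(μ,σ) is μ + z_p·σ, with z_{0.28} = -0.5828 and z_{0.73} = 0.6128.
Eliminate σ: μ = (z₂·x₁ − z₁·x₂)/(z₂ − z₁) = (0.6128·-52 − (-0.5828)·-17)/1.196 = -34.94.
Then σ = (x₂ − x₁)/(z₂ − z₁) = (-17 − -52)/1.196 = 29.27.
Precision τ = 1/σ² = 1/29.27² = 0.00117.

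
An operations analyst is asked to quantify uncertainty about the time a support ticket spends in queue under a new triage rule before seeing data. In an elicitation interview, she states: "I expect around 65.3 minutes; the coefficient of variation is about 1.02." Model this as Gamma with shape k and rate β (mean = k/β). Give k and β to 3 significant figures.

k ≈ 0.961, β ≈ 0.0147

For Gamma(k, rate β): mean = k/β, variance = k/β², so CV = 1/√k.
CV = 1.02, hence k = 1/CV² = 0.961.
Then β = k/mean = 0.961/65.3 = 0.0147.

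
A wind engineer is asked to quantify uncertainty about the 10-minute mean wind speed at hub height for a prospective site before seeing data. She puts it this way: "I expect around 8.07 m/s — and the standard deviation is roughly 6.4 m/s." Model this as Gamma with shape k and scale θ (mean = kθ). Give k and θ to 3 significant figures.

k ≈ 1.59, θ ≈ 5.08

For Gamma(k, scale θ): mean = kθ, variance = kθ², so CV = 1/√k.
CV = SD/mean = 6.4/8.07 = 0.7931, hence k = 1/CV² = 1.59.
Then θ = mean/k = 8.07/1.59 = 5.08.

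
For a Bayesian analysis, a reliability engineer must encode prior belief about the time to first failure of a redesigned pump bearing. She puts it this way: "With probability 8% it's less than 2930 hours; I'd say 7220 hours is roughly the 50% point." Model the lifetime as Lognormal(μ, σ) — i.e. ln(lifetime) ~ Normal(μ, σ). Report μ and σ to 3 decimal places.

If T ~ Lognormal(μ,σ) then ln T ~ Normal(μ,σ), so the p-quantile of ln T is μ + z_p·σ.
ln(2930) = 7.983 and ln(7220) = 8.885; z_{0.08} = -1.405, z_{0.5} = 0.
σ = (8.885 − 7.983)/(0 − (-1.405)) = 0.642.
μ = 7.983 − (-1.405)·0.642 = 8.885.

μ ≈ 8.885, σ ≈ 0.642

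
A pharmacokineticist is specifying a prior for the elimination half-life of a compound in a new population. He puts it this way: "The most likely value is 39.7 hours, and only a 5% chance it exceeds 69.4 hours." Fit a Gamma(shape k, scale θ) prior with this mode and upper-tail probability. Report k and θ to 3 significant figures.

k ≈ 9.94, θ ≈ 4.44

Gamma(k,θ) with k>1 has mode (k−1)θ, so θ = 39.7/(k−1).
Need P(X < 69.4) = 0.95 with θ tied to k this way. Start at k = 2, θ = 39.7: P(X<69.4) ≈ 0.522.
Too low — raise k to concentrate. Iterating converges to k ≈ 9.94.
Then θ = 39.7/(9.94−1) ≈ 4.44.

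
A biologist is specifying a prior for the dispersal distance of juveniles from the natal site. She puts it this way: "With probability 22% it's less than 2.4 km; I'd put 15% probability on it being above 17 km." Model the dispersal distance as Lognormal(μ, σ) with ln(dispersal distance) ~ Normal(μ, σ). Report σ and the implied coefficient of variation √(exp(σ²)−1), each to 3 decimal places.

σ ≈ 1.082, CV ≈ 1.492

If T ~ Lognormal(μ,σ) then ln T ~ Normal(μ,σ), so the p-quantile of ln T is μ + z_p·σ.
ln(2.4) = 0.8755 and ln(17) = 2.833; z_{0.22} = -0.7722, z_{0.85} = 1.036.
σ = (2.833 − 0.8755)/(1.036 − (-0.7722)) = 1.082.
μ = 0.8755 − (-0.7722)·1.082 = 1.711.
CV = √(exp(σ²)−1) = √(exp(1.1717)−1) = 1.492.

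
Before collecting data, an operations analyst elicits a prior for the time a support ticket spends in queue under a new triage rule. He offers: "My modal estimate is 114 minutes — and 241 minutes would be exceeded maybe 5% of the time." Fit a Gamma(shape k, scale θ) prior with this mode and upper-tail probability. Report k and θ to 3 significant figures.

k ≈ 5.93, θ ≈ 23.1

Gamma(k,θ) with k>1 has mode (k−1)θ, so θ = 114/(k−1).
Need P(X < 241) = 0.95 with θ tied to k this way. Start at k = 2, θ = 114: P(X<241) ≈ 0.624.
Too low — raise k to concentrate. Iterating converges to k ≈ 5.93.
Then θ = 114/(5.93−1) ≈ 23.1.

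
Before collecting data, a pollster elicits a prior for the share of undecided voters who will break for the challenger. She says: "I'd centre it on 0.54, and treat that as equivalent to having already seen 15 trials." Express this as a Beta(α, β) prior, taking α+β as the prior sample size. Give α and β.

Under the effective-sample-size interpretation, Beta(α, β) has prior mean α/(α+β) and prior sample size α+β.
So α+β = 15 and α/(α+β) = 0.54, giving α = 0.54·15 = 8.1 and β = 15 − 8.1 = 6.9.

α = 8.1, β = 6.9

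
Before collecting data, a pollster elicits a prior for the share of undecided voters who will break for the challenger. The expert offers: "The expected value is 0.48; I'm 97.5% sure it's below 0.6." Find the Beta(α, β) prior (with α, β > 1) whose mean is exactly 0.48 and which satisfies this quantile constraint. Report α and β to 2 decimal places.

α ≈ 31.58, β ≈ 34.21

With mean 0.48 fixed, write α = 0.48s, β = 0.52s where s = α+β.
Need P(θ < 0.6) = 0.975 under Beta(0.48s, 0.52s). Normal approximation: (q−m)/√(m(1−m)/s) ≈ z_{0.975} = 1.96, so s ≈ 0.48·0.52·(1.96)²/(0.6−0.48)² = 66.6.
At s = 66.6: P(θ<0.6) ≈ 0.976. Adjusting to match 0.975 gives s ≈ 65.78.
So α = 0.48·65.78 ≈ 31.58, β = 0.52·65.78 ≈ 34.21.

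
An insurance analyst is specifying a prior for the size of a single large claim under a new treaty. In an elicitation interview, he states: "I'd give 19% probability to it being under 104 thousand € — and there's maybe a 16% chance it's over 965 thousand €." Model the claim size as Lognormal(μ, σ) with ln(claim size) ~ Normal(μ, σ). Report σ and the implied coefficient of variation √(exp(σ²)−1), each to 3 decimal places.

σ ≈ 1.190, CV ≈ 1.766

If T ~ Lognormal(μ,σ) then ln T ~ Normal(μ,σ), so the p-quantile of ln T is μ + z_p·σ.
ln(104) = 4.644 and ln(965) = 6.872; z_{0.19} = -0.8779, z_{0.84} = 0.9945.
σ = (6.872 − 4.644)/(0.9945 − (-0.8779)) = 1.190.
μ = 4.644 − (-0.8779)·1.190 = 5.689.
CV = √(exp(σ²)−1) = √(exp(1.4156)−1) = 1.766.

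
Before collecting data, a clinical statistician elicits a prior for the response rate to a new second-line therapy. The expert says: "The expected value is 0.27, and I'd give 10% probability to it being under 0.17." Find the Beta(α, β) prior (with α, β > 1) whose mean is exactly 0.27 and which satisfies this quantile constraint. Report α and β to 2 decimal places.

α ≈ 7.98, β ≈ 21.58

With mean 0.27 fixed, write α = 0.27s, β = 0.73s where s = α+β.
Need P(θ < 0.17) = 0.1 under Beta(0.27s, 0.73s). Normal approximation: (q−m)/√(m(1−m)/s) ≈ z_{0.1} = -1.28, so s ≈ 0.27·0.73·(-1.28)²/(0.17−0.27)² = 32.4.
At s = 32.4: P(θ<0.17) ≈ 0.089. Adjusting to match 0.1 gives s ≈ 29.56.
So α = 0.27·29.56 ≈ 7.98, β = 0.73·29.56 ≈ 21.58.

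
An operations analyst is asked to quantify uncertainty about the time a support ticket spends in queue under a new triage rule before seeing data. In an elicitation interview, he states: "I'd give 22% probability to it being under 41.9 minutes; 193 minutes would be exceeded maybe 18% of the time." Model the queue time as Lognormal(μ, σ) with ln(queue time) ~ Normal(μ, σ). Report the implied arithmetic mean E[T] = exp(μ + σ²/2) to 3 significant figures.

If T ~ Lognormal(μ,σ) then ln T ~ Normal(μ,σ), so the p-quantile of ln T is μ + z_p·σ.
ln(41.9) = 3.735 and ln(193) = 5.263; z_{0.22} = -0.7722, z_{0.82} = 0.9154.
σ = (5.263 − 3.735)/(0.9154 − (-0.7722)) = 0.905.
μ = 3.735 − (-0.7722)·0.905 = 4.434.
E[T] = exp(μ + σ²/2) = exp(4.434 + 0.4096) = 127 minutes.

E[T] ≈ 127 minutes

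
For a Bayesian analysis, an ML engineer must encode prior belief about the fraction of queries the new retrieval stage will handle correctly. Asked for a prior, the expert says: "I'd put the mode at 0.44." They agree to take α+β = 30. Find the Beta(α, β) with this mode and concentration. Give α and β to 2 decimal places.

α = 13.32, β = 16.68

For α,β > 1 the Beta mode is (α−1)/(α+β−2). With α+β = 30, the mode is (α−1)/28.
Set (α−1)/28 = 0.44 → α = 1 + 0.44·28 = 13.32.
β = 30 − α = 16.68.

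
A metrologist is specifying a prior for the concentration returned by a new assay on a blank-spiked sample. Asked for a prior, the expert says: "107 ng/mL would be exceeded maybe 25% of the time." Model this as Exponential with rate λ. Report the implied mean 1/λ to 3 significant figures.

P(T > 107.0) = e^(−λ·107.0) = 0.25, so λ = −ln(0.25)/107.0 = 0.013.
Mean = 1/λ = 77.2 ng/mL.

mean ≈ 77.2 ng/mL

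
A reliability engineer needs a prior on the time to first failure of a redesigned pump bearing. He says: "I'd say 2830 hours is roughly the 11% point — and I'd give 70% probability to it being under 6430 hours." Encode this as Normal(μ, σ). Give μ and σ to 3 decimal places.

μ = 5351.805, σ = 2056.052

For Normal(μ,σ), the p-quantile is μ + z_p·σ. Here z_{0.11} = -1.227, z_{0.7} = 0.5244.
So 2830 = μ − 1.227σ and 6430 = μ + 0.5244σ.
Subtracting: σ = (6430 − 2830)/(0.5244 − (-1.227)) = 2056.052.
Then μ = 2830 − (-1.227)·2056.052 = 5351.805.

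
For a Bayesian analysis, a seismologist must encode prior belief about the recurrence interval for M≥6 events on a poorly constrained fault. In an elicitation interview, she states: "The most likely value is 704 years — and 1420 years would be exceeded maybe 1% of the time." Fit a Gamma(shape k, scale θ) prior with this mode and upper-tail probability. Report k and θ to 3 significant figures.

k ≈ 11, θ ≈ 70.7

Gamma(k,θ) with k>1 has mode (k−1)θ, so θ = 704/(k−1).
Need P(X < 1420) = 0.99 with θ tied to k this way. Start at k = 2, θ = 704: P(X<1420) ≈ 0.599.
Too low — raise k to concentrate. Iterating converges to k ≈ 11.
Then θ = 704/(11−1) ≈ 70.7.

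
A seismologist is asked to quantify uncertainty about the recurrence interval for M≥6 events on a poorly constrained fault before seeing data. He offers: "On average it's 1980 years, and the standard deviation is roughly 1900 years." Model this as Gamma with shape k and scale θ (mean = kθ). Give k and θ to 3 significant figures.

k ≈ 1.09, θ ≈ 1820

For Gamma(k, scale θ): mean = kθ, variance = kθ², so CV = 1/√k.
CV = SD/mean = 1900/1980 = 0.9596, hence k = 1/CV² = 1.09.
Then θ = mean/k = 1980/1.09 = 1820.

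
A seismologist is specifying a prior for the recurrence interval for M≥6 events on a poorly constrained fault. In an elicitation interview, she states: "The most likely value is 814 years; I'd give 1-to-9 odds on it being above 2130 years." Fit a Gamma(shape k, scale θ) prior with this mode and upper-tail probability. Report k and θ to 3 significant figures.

k ≈ 3.07, θ ≈ 393

Gamma(k,θ) with k>1 has mode (k−1)θ, so θ = 814/(k−1).
Need P(X < 2130) = 0.9 with θ tied to k this way. Start at k = 2, θ = 814: P(X<2130) ≈ 0.736.
Too low — raise k to concentrate. Iterating converges to k ≈ 3.07.
Then θ = 814/(3.07−1) ≈ 393.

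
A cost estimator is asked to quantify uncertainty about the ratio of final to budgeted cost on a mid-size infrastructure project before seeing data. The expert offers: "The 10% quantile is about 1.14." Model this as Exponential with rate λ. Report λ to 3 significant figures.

λ ≈ 0.0924

P(T < 1.14) = 1 − e^(−λ·1.14) = 0.1, so λ = −ln(1−0.1)/1.14 = −ln(0.9)/1.14 = 0.0924.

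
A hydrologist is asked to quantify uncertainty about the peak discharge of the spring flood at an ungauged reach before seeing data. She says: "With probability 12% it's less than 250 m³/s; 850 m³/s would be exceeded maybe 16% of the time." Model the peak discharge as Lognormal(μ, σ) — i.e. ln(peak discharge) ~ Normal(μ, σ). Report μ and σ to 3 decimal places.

If T ~ Lognormal(μ,σ) then ln T ~ Normal(μ,σ), so the p-quantile of ln T is μ + z_p·σ.
ln(250) = 5.521 and ln(850) = 6.745; z_{0.12} = -1.175, z_{0.84} = 0.9945.
σ = (6.745 − 5.521)/(0.9945 − (-1.175)) = 0.564.
μ = 5.521 − (-1.175)·0.564 = 6.184.

μ ≈ 6.184, σ ≈ 0.564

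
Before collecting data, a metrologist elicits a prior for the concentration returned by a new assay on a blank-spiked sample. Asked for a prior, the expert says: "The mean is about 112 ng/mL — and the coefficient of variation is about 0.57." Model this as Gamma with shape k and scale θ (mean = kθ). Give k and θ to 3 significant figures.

k ≈ 3.08, θ ≈ 36.4

For Gamma(k, scale θ): mean = kθ, variance = kθ², so CV = 1/√k.
CV = 0.57, hence k = 1/CV² = 3.08.
Then θ = mean/k = 112/3.08 = 36.4.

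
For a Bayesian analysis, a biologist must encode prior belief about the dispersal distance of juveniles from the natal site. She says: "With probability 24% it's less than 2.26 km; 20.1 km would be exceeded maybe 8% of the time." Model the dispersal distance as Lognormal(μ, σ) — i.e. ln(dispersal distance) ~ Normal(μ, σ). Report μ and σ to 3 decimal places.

If T ~ Lognormal(μ,σ) then ln T ~ Normal(μ,σ), so the p-quantile of ln T is μ + z_p·σ.
ln(2.26) = 0.8154 and ln(20.1) = 3.001; z_{0.24} = -0.7063, z_{0.92} = 1.405.
σ = (3.001 − 0.8154)/(1.405 − (-0.7063)) = 1.035.
μ = 0.8154 − (-0.7063)·1.035 = 1.546.

μ ≈ 1.546, σ ≈ 1.035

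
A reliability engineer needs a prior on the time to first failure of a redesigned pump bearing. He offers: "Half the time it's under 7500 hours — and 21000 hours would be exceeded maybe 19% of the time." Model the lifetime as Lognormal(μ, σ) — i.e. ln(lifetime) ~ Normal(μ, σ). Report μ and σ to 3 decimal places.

μ ≈ 8.923, σ ≈ 1.173

If T ~ Lognormal(μ,σ) then ln T ~ Normal(μ,σ), so the p-quantile of ln T is μ + z_p·σ.
ln(7500) = 8.923 and ln(21000) = 9.952; z_{0.5} = 0, z_{0.81} = 0.8779.
σ = (9.952 − 8.923)/(0.8779 − (0)) = 1.173.
μ = 8.923 − (0)·1.173 = 8.923.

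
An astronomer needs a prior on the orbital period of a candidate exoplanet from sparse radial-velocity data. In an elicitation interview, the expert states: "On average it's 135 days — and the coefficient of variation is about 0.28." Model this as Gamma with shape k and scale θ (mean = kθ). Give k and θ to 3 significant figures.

k ≈ 12.8, θ ≈ 10.6

For Gamma(k, scale θ): mean = kθ, variance = kθ², so CV = 1/√k.
CV = 0.28, hence k = 1/CV² = 12.8.
Then θ = mean/k = 135/12.8 = 10.6.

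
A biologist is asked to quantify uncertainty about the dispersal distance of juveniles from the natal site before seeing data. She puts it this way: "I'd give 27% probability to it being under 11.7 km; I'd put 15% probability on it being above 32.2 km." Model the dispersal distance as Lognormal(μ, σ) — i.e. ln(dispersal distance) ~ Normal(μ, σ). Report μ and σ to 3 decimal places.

If T ~ Lognormal(μ,σ) then ln T ~ Normal(μ,σ), so the p-quantile of ln T is μ + z_p·σ.
ln(11.7) = 2.46 and ln(32.2) = 3.472; z_{0.27} = -0.6128, z_{0.85} = 1.036.
σ = (3.472 − 2.46)/(1.036 − (-0.6128)) = 0.614.
μ = 2.46 − (-0.6128)·0.614 = 2.836.

μ ≈ 2.836, σ ≈ 0.614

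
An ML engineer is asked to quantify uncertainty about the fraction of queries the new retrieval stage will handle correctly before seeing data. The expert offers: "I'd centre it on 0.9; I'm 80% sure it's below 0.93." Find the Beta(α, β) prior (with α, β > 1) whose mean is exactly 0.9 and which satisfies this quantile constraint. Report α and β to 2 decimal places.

α ≈ 66.15, β ≈ 7.35

With mean 0.9 fixed, write α = 0.9s, β = 0.1s where s = α+β.
Need P(θ < 0.93) = 0.8 under Beta(0.9s, 0.1s). Normal approximation: (q−m)/√(m(1−m)/s) ≈ z_{0.8} = 0.842, so s ≈ 0.9·0.1·(0.842)²/(0.93−0.9)² = 70.8.
At s = 70.8: P(θ<0.93) ≈ 0.794. Adjusting to match 0.8 gives s ≈ 73.50.
So α = 0.9·73.50 ≈ 66.15, β = 0.1·73.50 ≈ 7.35.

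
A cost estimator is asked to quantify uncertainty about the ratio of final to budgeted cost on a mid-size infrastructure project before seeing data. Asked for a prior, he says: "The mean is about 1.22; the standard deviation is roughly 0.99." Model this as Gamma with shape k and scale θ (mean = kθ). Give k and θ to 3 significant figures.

For Gamma(k, scale θ): mean = kθ, variance = kθ², so CV = 1/√k.
CV = SD/mean = 0.99/1.22 = 0.8115, hence k = 1/CV² = 1.52.
Then θ = mean/k = 1.22/1.52 = 0.803.

k ≈ 1.52, θ ≈ 0.803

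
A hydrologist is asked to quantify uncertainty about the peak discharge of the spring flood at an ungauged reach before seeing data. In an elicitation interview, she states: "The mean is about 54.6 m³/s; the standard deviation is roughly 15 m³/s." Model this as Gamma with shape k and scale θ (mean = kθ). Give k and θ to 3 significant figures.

k ≈ 13.2, θ ≈ 4.12

For Gamma(k, scale θ): mean = kθ, variance = kθ², so CV = 1/√k.
CV = SD/mean = 15/54.6 = 0.2747, hence k = 1/CV² = 13.2.
Then θ = mean/k = 54.6/13.2 = 4.12.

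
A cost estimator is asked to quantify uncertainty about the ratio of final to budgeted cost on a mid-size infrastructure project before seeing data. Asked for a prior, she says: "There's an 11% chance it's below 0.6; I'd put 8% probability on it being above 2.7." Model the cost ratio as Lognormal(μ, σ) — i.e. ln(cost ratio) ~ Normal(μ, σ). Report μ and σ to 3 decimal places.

If T ~ Lognormal(μ,σ) then ln T ~ Normal(μ,σ), so the p-quantile of ln T is μ + z_p·σ.
ln(0.6) = -0.5108 and ln(2.7) = 0.9933; z_{0.11} = -1.227, z_{0.92} = 1.405.
σ = (0.9933 − -0.5108)/(1.405 − (-1.227)) = 0.572.
μ = -0.5108 − (-1.227)·0.572 = 0.190.

μ ≈ 0.190, σ ≈ 0.572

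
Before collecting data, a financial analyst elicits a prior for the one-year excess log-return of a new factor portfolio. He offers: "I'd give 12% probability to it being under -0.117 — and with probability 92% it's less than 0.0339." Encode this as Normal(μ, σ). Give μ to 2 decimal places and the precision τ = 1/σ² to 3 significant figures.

The p-quantile of Normal(μ,σ) is μ + z_p·σ, with z_{0.12} = -1.175 and z_{0.92} = 1.405.
Eliminate σ: μ = (z₂·x₁ − z₁·x₂)/(z₂ − z₁) = (1.405·-0.117 − (-1.175)·0.0339)/2.58 = -0.05.
Then σ = (x₂ − x₁)/(z₂ − z₁) = (0.0339 − -0.117)/2.58 = 0.06.
Precision τ = 1/σ² = 1/0.05849² = 292.

μ = -0.05, τ = 292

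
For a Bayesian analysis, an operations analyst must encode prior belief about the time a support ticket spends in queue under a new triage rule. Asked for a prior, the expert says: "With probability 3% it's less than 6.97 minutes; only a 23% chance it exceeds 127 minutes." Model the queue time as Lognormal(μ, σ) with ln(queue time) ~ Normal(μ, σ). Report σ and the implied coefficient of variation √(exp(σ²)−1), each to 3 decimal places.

If T ~ Lognormal(μ,σ) then ln T ~ Normal(μ,σ), so the p-quantile of ln T is μ + z_p·σ.
ln(6.97) = 1.942 and ln(127) = 4.844; z_{0.03} = -1.881, z_{0.77} = 0.7388.
σ = (4.844 − 1.942)/(0.7388 − (-1.881)) = 1.108.
μ = 1.942 − (-1.881)·1.108 = 4.026.
CV = √(exp(σ²)−1) = √(exp(1.2277)−1) = 1.553.

σ ≈ 1.108, CV ≈ 1.553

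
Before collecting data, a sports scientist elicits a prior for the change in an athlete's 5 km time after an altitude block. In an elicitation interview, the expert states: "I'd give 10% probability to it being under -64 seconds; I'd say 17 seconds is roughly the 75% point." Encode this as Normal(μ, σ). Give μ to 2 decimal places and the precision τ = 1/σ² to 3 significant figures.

μ = -10.93, τ = 0.000583

For Normal(μ,σ), the p-quantile is μ + z_p·σ. Here z_{0.1} = -1.282, z_{0.75} = 0.6745.
So -64 = μ − 1.282σ and 17 = μ + 0.6745σ.
Subtracting: σ = (17 − -64)/(0.6745 − (-1.282)) = 41.41.
Then μ = -64 − (-1.282)·41.41 = -10.93.
Precision τ = 1/σ² = 1/41.41² = 0.000583.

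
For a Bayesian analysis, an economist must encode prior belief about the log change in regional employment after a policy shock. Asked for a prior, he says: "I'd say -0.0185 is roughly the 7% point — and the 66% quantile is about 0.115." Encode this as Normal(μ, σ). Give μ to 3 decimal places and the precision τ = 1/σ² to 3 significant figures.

The p-quantile of Normal(μ,σ) is μ + z_p·σ, with z_{0.07} = -1.476 and z_{0.66} = 0.4125.
Eliminate σ: μ = (z₂·x₁ − z₁·x₂)/(z₂ − z₁) = (0.4125·-0.0185 − (-1.476)·0.115)/1.888 = 0.086.
Then σ = (x₂ − x₁)/(z₂ − z₁) = (0.115 − -0.0185)/1.888 = 0.071.
Precision τ = 1/σ² = 1/0.0707² = 200.

μ = 0.086, τ = 200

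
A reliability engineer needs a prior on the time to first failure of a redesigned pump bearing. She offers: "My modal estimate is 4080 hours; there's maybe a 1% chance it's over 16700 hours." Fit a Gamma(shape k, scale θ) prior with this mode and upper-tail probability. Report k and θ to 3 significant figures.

k ≈ 3.09, θ ≈ 1950

Gamma(k,θ) with k>1 has mode (k−1)θ, so θ = 4080/(k−1).
Need P(X < 16700) = 0.99 with θ tied to k this way. Start at k = 2, θ = 4080: P(X<16700) ≈ 0.915.
Too low — raise k to concentrate. Iterating converges to k ≈ 3.09.
Then θ = 4080/(3.09−1) ≈ 1950.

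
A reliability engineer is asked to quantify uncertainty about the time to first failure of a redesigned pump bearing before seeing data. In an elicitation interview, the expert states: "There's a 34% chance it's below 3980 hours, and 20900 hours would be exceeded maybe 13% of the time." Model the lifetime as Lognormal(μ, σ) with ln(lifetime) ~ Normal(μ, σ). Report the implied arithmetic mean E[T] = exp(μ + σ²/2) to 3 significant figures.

E[T] ≈ 11100 hours

If T ~ Lognormal(μ,σ) then ln T ~ Normal(μ,σ), so the p-quantile of ln T is μ + z_p·σ.
ln(3980) = 8.289 and ln(20900) = 9.948; z_{0.34} = -0.4125, z_{0.87} = 1.126.
σ = (9.948 − 8.289)/(1.126 − (-0.4125)) = 1.078.
μ = 8.289 − (-0.4125)·1.078 = 8.734.
E[T] = exp(μ + σ²/2) = exp(8.734 + 0.5807) = 11100 hours.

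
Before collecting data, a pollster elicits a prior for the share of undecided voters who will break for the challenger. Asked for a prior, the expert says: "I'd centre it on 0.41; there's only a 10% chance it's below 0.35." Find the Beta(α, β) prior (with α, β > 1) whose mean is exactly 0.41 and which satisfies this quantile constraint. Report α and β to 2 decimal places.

α ≈ 44.56, β ≈ 64.12

With mean 0.41 fixed, write α = 0.41s, β = 0.59s where s = α+β.
Need P(θ < 0.35) = 0.1 under Beta(0.41s, 0.59s). Normal approximation: (q−m)/√(m(1−m)/s) ≈ z_{0.1} = -1.28, so s ≈ 0.41·0.59·(-1.28)²/(0.35−0.41)² = 110.4.
At s = 110.4: P(θ<0.35) ≈ 0.098. Adjusting to match 0.1 gives s ≈ 108.68.
So α = 0.41·108.68 ≈ 44.56, β = 0.59·108.68 ≈ 64.12.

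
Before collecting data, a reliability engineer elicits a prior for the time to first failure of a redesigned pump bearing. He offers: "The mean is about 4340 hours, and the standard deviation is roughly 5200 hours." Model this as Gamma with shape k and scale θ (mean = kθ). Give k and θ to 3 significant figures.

For Gamma(k, scale θ): mean = kθ, variance = kθ², so CV = 1/√k.
CV = SD/mean = 5200/4340 = 1.198, hence k = 1/CV² = 0.697.
Then θ = mean/k = 4340/0.697 = 6230.

k ≈ 0.697, θ ≈ 6230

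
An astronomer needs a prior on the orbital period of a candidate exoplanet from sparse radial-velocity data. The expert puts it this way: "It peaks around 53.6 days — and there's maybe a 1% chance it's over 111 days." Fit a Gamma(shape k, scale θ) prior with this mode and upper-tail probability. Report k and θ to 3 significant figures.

Gamma(k,θ) with k>1 has mode (k−1)θ, so θ = 53.6/(k−1).
Need P(X < 111) = 0.99 with θ tied to k this way. Start at k = 2, θ = 53.6: P(X<111) ≈ 0.613.
Too low — raise k to concentrate. Iterating converges to k ≈ 10.2.
Then θ = 53.6/(10.2−1) ≈ 5.82.

k ≈ 10.2, θ ≈ 5.82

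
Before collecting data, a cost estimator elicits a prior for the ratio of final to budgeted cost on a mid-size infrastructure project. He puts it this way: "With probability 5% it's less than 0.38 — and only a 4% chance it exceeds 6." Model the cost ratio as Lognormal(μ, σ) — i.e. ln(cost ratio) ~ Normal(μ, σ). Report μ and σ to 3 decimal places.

μ ≈ 0.369, σ ≈ 0.813

If T ~ Lognormal(μ,σ) then ln T ~ Normal(μ,σ), so the p-quantile of ln T is μ + z_p·σ.
ln(0.38) = -0.9676 and ln(6) = 1.792; z_{0.05} = -1.645, z_{0.96} = 1.751.
σ = (1.792 − -0.9676)/(1.751 − (-1.645)) = 0.813.
μ = -0.9676 − (-1.645)·0.813 = 0.369.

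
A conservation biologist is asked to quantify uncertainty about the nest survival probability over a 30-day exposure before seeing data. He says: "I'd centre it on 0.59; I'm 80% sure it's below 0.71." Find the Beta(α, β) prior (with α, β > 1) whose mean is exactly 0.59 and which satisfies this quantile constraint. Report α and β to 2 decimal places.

α ≈ 7.22, β ≈ 5.02

With mean 0.59 fixed, write α = 0.59s, β = 0.41s where s = α+β.
Need P(θ < 0.71) = 0.8 under Beta(0.59s, 0.41s). Normal approximation: (q−m)/√(m(1−m)/s) ≈ z_{0.8} = 0.842, so s ≈ 0.59·0.41·(0.842)²/(0.71−0.59)² = 11.9.
At s = 11.9: P(θ<0.71) ≈ 0.796. Adjusting to match 0.8 gives s ≈ 12.23.
So α = 0.59·12.23 ≈ 7.22, β = 0.41·12.23 ≈ 5.02.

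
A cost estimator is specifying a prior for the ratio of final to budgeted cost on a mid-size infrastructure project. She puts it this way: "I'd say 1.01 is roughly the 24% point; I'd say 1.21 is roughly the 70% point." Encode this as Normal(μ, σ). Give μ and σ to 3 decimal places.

μ = 1.125, σ = 0.163

The p-quantile of Normal(μ,σ) is μ + z_p·σ, with z_{0.24} = -0.7063 and z_{0.7} = 0.5244.
Eliminate σ: μ = (z₂·x₁ − z₁·x₂)/(z₂ − z₁) = (0.5244·1.01 − (-0.7063)·1.21)/1.231 = 1.125.
Then σ = (x₂ − x₁)/(z₂ − z₁) = (1.21 − 1.01)/1.231 = 0.163.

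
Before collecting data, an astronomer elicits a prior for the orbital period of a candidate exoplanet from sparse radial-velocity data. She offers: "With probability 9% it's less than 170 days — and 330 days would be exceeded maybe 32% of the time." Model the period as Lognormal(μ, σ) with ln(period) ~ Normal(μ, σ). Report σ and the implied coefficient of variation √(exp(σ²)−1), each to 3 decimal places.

σ ≈ 0.367, CV ≈ 0.379

If T ~ Lognormal(μ,σ) then ln T ~ Normal(μ,σ), so the p-quantile of ln T is μ + z_p·σ.
ln(170) = 5.136 and ln(330) = 5.799; z_{0.09} = -1.341, z_{0.68} = 0.4677.
σ = (5.799 − 5.136)/(0.4677 − (-1.341)) = 0.367.
μ = 5.136 − (-1.341)·0.367 = 5.628.
CV = √(exp(σ²)−1) = √(exp(0.1345)−1) = 0.379.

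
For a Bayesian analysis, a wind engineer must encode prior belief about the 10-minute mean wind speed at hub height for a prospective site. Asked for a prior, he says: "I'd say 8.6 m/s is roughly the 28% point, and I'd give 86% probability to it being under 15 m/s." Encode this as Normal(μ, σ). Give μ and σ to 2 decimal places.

For Normal(μ,σ), the p-quantile is μ + z_p·σ. Here z_{0.28} = -0.5828, z_{0.86} = 1.08.
So 8.6 = μ − 0.5828σ and 15 = μ + 1.08σ.
Subtracting: σ = (15 − 8.6)/(1.08 − (-0.5828)) = 3.85.
Then μ = 8.6 − (-0.5828)·3.85 = 10.84.

μ = 10.84, σ = 3.85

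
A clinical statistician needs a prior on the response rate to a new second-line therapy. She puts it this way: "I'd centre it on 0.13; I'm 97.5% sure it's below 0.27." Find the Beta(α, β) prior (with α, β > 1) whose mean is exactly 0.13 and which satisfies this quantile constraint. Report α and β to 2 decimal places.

With mean 0.13 fixed, write α = 0.13s, β = 0.87s where s = α+β.
Need P(θ < 0.27) = 0.975 under Beta(0.13s, 0.87s). Normal approximation: (q−m)/√(m(1−m)/s) ≈ z_{0.975} = 1.96, so s ≈ 0.13·0.87·(1.96)²/(0.27−0.13)² = 22.2.
At s = 22.2: P(θ<0.27) ≈ 0.958. Adjusting to match 0.975 gives s ≈ 29.64.
So α = 0.13·29.64 ≈ 3.85, β = 0.87·29.64 ≈ 25.79.

α ≈ 3.85, β ≈ 25.79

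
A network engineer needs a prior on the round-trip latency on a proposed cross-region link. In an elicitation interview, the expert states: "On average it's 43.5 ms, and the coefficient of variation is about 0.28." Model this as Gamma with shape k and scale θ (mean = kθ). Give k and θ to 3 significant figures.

k ≈ 12.8, θ ≈ 3.41

For Gamma(k, scale θ): mean = kθ, variance = kθ², so CV = 1/√k.
CV = 0.28, hence k = 1/CV² = 12.8.
Then θ = mean/k = 43.5/12.8 = 3.41.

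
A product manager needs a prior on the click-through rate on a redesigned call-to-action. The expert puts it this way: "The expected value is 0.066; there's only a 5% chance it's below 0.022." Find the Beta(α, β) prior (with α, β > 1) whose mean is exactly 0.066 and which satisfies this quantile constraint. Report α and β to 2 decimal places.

α ≈ 3.70, β ≈ 52.34

With mean 0.066 fixed, write α = 0.066s, β = 0.934s where s = α+β.
Need P(θ < 0.022) = 0.05 under Beta(0.066s, 0.934s). Normal approximation: (q−m)/√(m(1−m)/s) ≈ z_{0.05} = -1.64, so s ≈ 0.066·0.934·(-1.64)²/(0.022−0.066)² = 86.1.
At s = 86.1: P(θ<0.022) ≈ 0.017. Adjusting to match 0.05 gives s ≈ 56.04.
So α = 0.066·56.04 ≈ 3.70, β = 0.934·56.04 ≈ 52.34.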